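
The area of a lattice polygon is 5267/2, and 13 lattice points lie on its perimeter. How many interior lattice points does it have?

2628

Pick's theorem A = I + B/2 − 1 rearranges to I = A − B/2 + 1 = 5267/2 − 13/2 + 1 = 2628.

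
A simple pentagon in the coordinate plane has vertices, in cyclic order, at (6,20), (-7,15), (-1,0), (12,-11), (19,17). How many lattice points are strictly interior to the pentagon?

By the shoelace formula, twice the signed area is |[6·15 − (-7)·20] + [(-7)·0 − (-1)·15] + [(-1)·(-11) − 12·0] + [12·17 − 19·(-11)] + [19·20 − 6·17]| = 947, so the area is 473.5.
Summing gcd(|Δx|,|Δy|) over the edges gives the boundary count: gcd(13,5) + gcd(6,15) + gcd(13,11) + gcd(7,28) + gcd(13,3) = 1+3+1+7+1 = 13.
By Pick's theorem A = I + B/2 − 1, so I = 473.5 − 13/2 + 1 = 468.

468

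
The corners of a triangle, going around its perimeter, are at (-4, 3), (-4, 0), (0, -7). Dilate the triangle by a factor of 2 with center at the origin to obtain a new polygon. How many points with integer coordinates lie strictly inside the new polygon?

The shoelace formula gives twice the area as |((-4)·0 − (-4)·3) + ((-4)·(-7) − 0·0) + (0·3 − (-4)·(-7))| = 12, so the area is 6.
Along each edge there are gcd(|Δx|,|Δy|)+1 lattice points, so counting each shared vertex once the boundary has gcd(0,3) + gcd(4,7) + gcd(4,10) = 3+1+2 = 6.
Scaling by 2 multiplies the area by 2² = 4 (so the new area is 24) and multiplies the boundary lattice-point count by 2, giving 12.
By Pick's theorem, the interior count of the dilated polygon is 24 − 12/2 + 1 = 19.

19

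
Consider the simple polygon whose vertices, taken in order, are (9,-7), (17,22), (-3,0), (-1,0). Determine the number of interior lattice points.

Using the shoelace formula, 2A = |(9·22 − 17·(-7)) + (17·0 − (-3)·22) + ((-3)·0 − (-1)·0) + ((-1)·(-7) − 9·0)| = 390, so the area is 195.
Along each edge there are gcd(|Δx|,|Δy|)+1 lattice points, so counting each shared vertex once the boundary has gcd(8,29) + gcd(20,22) + gcd(2,0) + gcd(10,7) = 1+2+2+1 = 6.
Pick's theorem gives I = A − B/2 + 1 = 195 − 6/2 + 1 = 193.

193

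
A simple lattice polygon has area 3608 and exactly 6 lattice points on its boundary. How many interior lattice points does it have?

3606

From Pick's theorem, I = A − B/2 + 1 = 3608 − 6/2 + 1 = 3606.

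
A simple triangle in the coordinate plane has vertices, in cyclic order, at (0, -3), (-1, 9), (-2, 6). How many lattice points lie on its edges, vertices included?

3

Along each edge there are gcd(|Δx|,|Δy|)+1 lattice points, so counting each shared vertex once the boundary has gcd(1,12) + gcd(1,3) + gcd(2,9) = 1+1+1 = 3.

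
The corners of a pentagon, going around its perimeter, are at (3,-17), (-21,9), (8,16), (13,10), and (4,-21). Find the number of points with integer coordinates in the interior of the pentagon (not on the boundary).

By the shoelace formula, twice the signed area is |(3·9 − (-21)·(-17)) + ((-21)·16 − 8·9) + (8·10 − 13·16) + (13·(-21) − 4·10) + (4·(-17) − 3·(-21))| = 1184, so the area is 592.
Summing gcd(|Δx|,|Δy|) over the edges gives the boundary count: gcd(24,26) + gcd(29,7) + gcd(5,6) + gcd(9,31) + gcd(1,4) = 2+1+1+1+1 = 6.
By Pick's theorem A = I + B/2 − 1, so I = 592 − 6/2 + 1 = 590.

590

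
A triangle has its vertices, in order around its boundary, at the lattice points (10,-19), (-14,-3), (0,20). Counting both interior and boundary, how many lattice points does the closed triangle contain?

394

By the shoelace formula, twice the signed area is |(10·(-3) − (-14)·(-19)) + ((-14)·20 − 0·(-3)) + (0·(-19) − 10·20)| = 776, so the area is 388.
The number of boundary lattice points is Σ gcd(|Δx|,|Δy|) = gcd(24,16) + gcd(14,23) + gcd(10,39) = 8+1+1 = 10.
Pick's theorem gives I = A − B/2 + 1 = 388 − 10/2 + 1 = 384, so the closed region contains I + B = 384 + 10 = 394 lattice points.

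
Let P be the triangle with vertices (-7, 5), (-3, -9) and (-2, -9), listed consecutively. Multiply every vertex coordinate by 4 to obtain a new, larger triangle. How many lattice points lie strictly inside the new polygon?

The shoelace formula gives twice the area as |[(-7)·(-9) − (-3)·5] + [(-3)·(-9) − (-2)·(-9)] + [(-2)·5 − (-7)·(-9)]| = 14, so the area is 7.
Summing gcd(|Δx|,|Δy|) over the edges gives the boundary count: gcd(4,14) + gcd(1,0) + gcd(5,14) = 2+1+1 = 4.
Scaling by 4 multiplies the area by 4² = 16 (so the new area is 112) and multiplies the boundary lattice-point count by 4, giving 16.
By Pick's theorem, the interior count of the dilated polygon is 112 − 16/2 + 1 = 105.

105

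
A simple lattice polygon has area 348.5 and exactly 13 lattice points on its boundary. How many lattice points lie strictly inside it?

343

From Pick's theorem, I = A − B/2 + 1 = 348.5 − 13/2 + 1 = 343.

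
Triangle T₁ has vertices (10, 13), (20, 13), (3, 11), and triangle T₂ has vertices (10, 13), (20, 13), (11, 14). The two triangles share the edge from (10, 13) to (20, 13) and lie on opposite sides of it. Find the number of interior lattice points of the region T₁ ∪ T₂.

14

The union is the simple quadrilateral with vertices (10, 13), (3, 11), (20, 13), (11, 14) in order.
Using the shoelace formula, 2A = |(10·11 − 3·13) + (3·13 − 20·11) + (20·14 − 11·13) + (11·13 − 10·14)| = 30, so the area is 15.
Along each edge there are gcd(|Δx|,|Δy|)+1 lattice points, so counting each shared vertex once the boundary has gcd(7,2) + gcd(17,2) + gcd(9,1) + gcd(1,1) = 1+1+1+1 = 4.
By Pick's theorem I = A − B/2 + 1 = 15 − 4/2 + 1 = 14.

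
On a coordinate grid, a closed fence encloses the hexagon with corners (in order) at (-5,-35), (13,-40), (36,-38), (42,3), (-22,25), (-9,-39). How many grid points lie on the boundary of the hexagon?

The number of boundary lattice points is Σ gcd(|Δx|,|Δy|) = gcd(18,5) + gcd(23,2) + gcd(6,41) + gcd(64,22) + gcd(13,64) + gcd(4,4) = 1+1+1+2+1+4 = 10.

10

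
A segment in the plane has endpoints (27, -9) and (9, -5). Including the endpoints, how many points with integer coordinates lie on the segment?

3

The number of lattice points on a segment between lattice points is gcd(|Δx|,|Δy|) + 1 = gcd(18,4) + 1 = 2 + 1 = 3.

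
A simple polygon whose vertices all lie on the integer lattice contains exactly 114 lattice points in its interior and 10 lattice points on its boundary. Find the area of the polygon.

118

By Pick's theorem, A = I + B/2 − 1 = 114 + 10/2 − 1 = 118.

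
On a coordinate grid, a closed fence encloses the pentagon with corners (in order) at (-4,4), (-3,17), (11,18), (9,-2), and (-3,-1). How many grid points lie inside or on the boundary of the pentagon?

260

By the shoelace formula, twice the signed area is |((-4)·17 − (-3)·4) + ((-3)·18 − 11·17) + (11·(-2) − 9·18) + (9·(-1) − (-3)·(-2)) + ((-3)·4 − (-4)·(-1))| = 512, so the area is 256.
Summing gcd(|Δx|,|Δy|) over the edges gives the boundary count: gcd(1,13) + gcd(14,1) + gcd(2,20) + gcd(12,1) + gcd(1,5) = 1+1+2+1+1 = 6.
Pick's theorem gives I = A − B/2 + 1 = 256 − 6/2 + 1 = 254, so the closed region contains I + B = 254 + 6 = 260 lattice points.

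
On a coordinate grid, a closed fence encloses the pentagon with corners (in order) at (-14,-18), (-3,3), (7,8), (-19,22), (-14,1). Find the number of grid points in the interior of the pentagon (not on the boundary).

The shoelace formula gives twice the area as |((-14)·3 − (-3)·(-18)) + ((-3)·8 − 7·3) + (7·22 − (-19)·8) + ((-19)·1 − (-14)·22) + ((-14)·(-18) − (-14)·1)| = 720, so the area is 360.
Along each edge there are gcd(|Δx|,|Δy|)+1 lattice points, so counting each shared vertex once the boundary has gcd(11,21) + gcd(10,5) + gcd(26,14) + gcd(5,21) + gcd(0,19) = 1+5+2+1+19 = 28.
Pick's theorem gives I = A − B/2 + 1 = 360 − 28/2 + 1 = 347.

347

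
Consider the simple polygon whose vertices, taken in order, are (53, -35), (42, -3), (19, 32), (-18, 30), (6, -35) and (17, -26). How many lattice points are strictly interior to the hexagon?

The shoelace formula gives twice the area as |[53·(-3) − 42·(-35)] + [42·32 − 19·(-3)] + [19·30 − (-18)·32] + [(-18)·(-35) − 6·30] + [6·(-26) − 17·(-35)] + [17·(-35) − 53·(-26)]| = 5530, so the area is 2765.
Along each edge there are gcd(|Δx|,|Δy|)+1 lattice points, so counting each shared vertex once the boundary has gcd(11,32) + gcd(23,35) + gcd(37,2) + gcd(24,65) + gcd(11,9) + gcd(36,9) = 1+1+1+1+1+9 = 14.
By Pick's theorem A = I + B/2 − 1, so I = 2765 − 14/2 + 1 = 2759.

2759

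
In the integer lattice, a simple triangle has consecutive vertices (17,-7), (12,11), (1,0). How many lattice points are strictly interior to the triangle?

121

The shoelace formula gives twice the area as |[17·11 − 12·(-7)] + [12·0 − 1·11] + [1·(-7) − 17·0]| = 253, so the area is 126.5.
Along each edge there are gcd(|Δx|,|Δy|)+1 lattice points, so counting each shared vertex once the boundary has gcd(5,18) + gcd(11,11) + gcd(16,7) = 1+11+1 = 13.
Pick's theorem gives I = A − B/2 + 1 = 126.5 − 13/2 + 1 = 121.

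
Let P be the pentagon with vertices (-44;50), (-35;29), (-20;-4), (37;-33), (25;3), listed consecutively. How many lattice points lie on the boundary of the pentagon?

Along each edge there are gcd(|Δx|,|Δy|)+1 lattice points, so counting each shared vertex once the boundary has gcd(9,21) + gcd(15,33) + gcd(57,29) + gcd(12,36) + gcd(69,47) = 3+3+1+12+1 = 20.

20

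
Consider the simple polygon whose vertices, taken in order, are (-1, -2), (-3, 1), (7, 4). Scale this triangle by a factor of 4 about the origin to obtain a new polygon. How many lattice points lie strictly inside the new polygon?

281

Using the shoelace formula, 2A = |((-1)·1 − (-3)·(-2)) + ((-3)·4 − 7·1) + (7·(-2) − (-1)·4)| = 36, so the area is 18.
Along each edge there are gcd(|Δx|,|Δy|)+1 lattice points, so counting each shared vertex once the boundary has gcd(2,3) + gcd(10,3) + gcd(8,6) = 1+1+2 = 4.
Scaling by 4 multiplies the area by 4² = 16 (so the new area is 288) and multiplies the boundary lattice-point count by 4, giving 16.
By Pick's theorem, the interior count of the dilated polygon is 288 − 16/2 + 1 = 281.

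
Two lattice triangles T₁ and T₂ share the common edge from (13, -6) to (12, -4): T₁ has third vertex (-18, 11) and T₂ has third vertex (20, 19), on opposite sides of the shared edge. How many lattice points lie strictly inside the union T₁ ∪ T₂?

The union is the simple quadrilateral with vertices (13, -6), (-18, 11), (12, -4), (20, 19) in order.
Using the shoelace formula, 2A = |[13·11 − (-18)·(-6)] + [(-18)·(-4) − 12·11] + [12·19 − 20·(-4)] + [20·(-6) − 13·19]| = 84, so the area is 42.
The number of boundary lattice points is Σ gcd(|Δx|,|Δy|) = gcd(31,17) + gcd(30,15) + gcd(8,23) + gcd(7,25) = 1+15+1+1 = 18.
By Pick's theorem I = A − B/2 + 1 = 42 − 18/2 + 1 = 34.

34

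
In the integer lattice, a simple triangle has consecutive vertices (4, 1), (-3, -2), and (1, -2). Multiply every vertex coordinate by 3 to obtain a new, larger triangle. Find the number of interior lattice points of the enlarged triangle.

43

By the shoelace formula, twice the signed area is |[4·(-2) − (-3)·1] + [(-3)·(-2) − 1·(-2)] + [1·1 − 4·(-2)]| = 12, so the area is 6.
The number of boundary lattice points is Σ gcd(|Δx|,|Δy|) = gcd(7,3) + gcd(4,0) + gcd(3,3) = 1+4+3 = 8.
Scaling by 3 multiplies the area by 3² = 9 (so the new area is 54) and multiplies the boundary lattice-point count by 3, giving 24.
By Pick's theorem, the interior count of the dilated polygon is 54 − 24/2 + 1 = 43.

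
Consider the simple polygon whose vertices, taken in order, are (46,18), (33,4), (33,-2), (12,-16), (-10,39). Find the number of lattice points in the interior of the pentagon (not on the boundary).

By the shoelace formula, twice the signed area is |(46·4 − 33·18) + (33·(-2) − 33·4) + (33·(-16) − 12·(-2)) + (12·39 − (-10)·(-16)) + ((-10)·18 − 46·39)| = 2778, so the area is 1389.
The number of boundary lattice points is Σ gcd(|Δx|,|Δy|) = gcd(13,14) + gcd(0,6) + gcd(21,14) + gcd(22,55) + gcd(56,21) = 1+6+7+11+7 = 32.
Pick's theorem gives I = A − B/2 + 1 = 1389 − 32/2 + 1 = 1374.

1374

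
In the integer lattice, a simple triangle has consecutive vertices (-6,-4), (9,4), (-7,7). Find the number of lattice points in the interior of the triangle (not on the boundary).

The shoelace formula gives twice the area as |((-6)·4 − 9·(-4)) + (9·7 − (-7)·4) + ((-7)·(-4) − (-6)·7)| = 173, so the area is 86.5.
The number of boundary lattice points is Σ gcd(|Δx|,|Δy|) = gcd(15,8) + gcd(16,3) + gcd(1,11) = 1+1+1 = 3.
Pick's theorem gives I = A − B/2 + 1 = 86.5 − 3/2 + 1 = 86.

86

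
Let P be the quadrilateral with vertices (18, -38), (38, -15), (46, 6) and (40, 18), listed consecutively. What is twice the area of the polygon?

836

Using the shoelace formula, 2A = |(18·(-15) − 38·(-38)) + (38·6 − 46·(-15)) + (46·18 − 40·6) + (40·(-38) − 18·18)| = 836, so the area is 418.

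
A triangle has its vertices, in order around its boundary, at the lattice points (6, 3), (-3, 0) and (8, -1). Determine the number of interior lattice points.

The shoelace formula gives twice the area as |(6·0 − (-3)·3) + ((-3)·(-1) − 8·0) + (8·3 − 6·(-1))| = 42, so the area is 21.
Summing gcd(|Δx|,|Δy|) over the edges gives the boundary count: gcd(9,3) + gcd(11,1) + gcd(2,4) = 3+1+2 = 6.
By Pick's theorem A = I + B/2 − 1, so I = 21 − 6/2 + 1 = 19.

19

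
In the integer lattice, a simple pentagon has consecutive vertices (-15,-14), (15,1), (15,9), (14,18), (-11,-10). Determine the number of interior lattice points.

Using the shoelace formula, 2A = |[(-15)·1 − 15·(-14)] + [15·9 − 15·1] + [15·18 − 14·9] + [14·(-10) − (-11)·18] + [(-11)·(-14) − (-15)·(-10)]| = 521, so the area is 521/2.
Along each edge there are gcd(|Δx|,|Δy|)+1 lattice points, so counting each shared vertex once the boundary has gcd(30,15) + gcd(0,8) + gcd(1,9) + gcd(25,28) + gcd(4,4) = 15+8+1+1+4 = 29.
By Pick's theorem A = I + B/2 − 1, so I = 521/2 − 29/2 + 1 = 247.

247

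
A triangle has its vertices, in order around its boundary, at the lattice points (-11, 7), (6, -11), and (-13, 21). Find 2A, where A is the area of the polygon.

202

The shoelace formula gives twice the area as |[(-11)·(-11) − 6·7] + [6·21 − (-13)·(-11)] + [(-13)·7 − (-11)·21]| = 202, so the area is 101.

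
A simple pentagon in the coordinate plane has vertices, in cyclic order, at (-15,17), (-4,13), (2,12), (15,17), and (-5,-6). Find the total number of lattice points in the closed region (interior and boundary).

267

By the shoelace formula, twice the signed area is |((-15)·13 − (-4)·17) + ((-4)·12 − 2·13) + (2·17 − 15·12) + (15·(-6) − (-5)·17) + ((-5)·17 − (-15)·(-6))| = 527, so the area is 263.5.
The number of boundary lattice points is Σ gcd(|Δx|,|Δy|) = gcd(11,4) + gcd(6,1) + gcd(13,5) + gcd(20,23) + gcd(10,23) = 1+1+1+1+1 = 5.
Pick's theorem gives I = A − B/2 + 1 = 263.5 − 5/2 + 1 = 262, so the closed region contains I + B = 262 + 5 = 267 lattice points.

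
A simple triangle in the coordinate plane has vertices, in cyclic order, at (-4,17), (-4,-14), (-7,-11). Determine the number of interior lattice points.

The shoelace formula gives twice the area as |[(-4)·(-14) − (-4)·17] + [(-4)·(-11) − (-7)·(-14)] + [(-7)·17 − (-4)·(-11)]| = 93, so the area is 93/2.
Summing gcd(|Δx|,|Δy|) over the edges gives the boundary count: gcd(0,31) + gcd(3,3) + gcd(3,28) = 31+3+1 = 35.
By Pick's theorem A = I + B/2 − 1, so I = 93/2 − 35/2 + 1 = 30.

30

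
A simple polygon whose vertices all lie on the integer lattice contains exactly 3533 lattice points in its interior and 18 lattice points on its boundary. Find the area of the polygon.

3541

By Pick's theorem, A = I + B/2 − 1 = 3533 + 18/2 − 1 = 3541.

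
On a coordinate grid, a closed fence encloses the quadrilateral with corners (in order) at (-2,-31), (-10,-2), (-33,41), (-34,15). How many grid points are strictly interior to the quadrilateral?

By the shoelace formula, twice the signed area is |[(-2)·(-2) − (-10)·(-31)] + [(-10)·41 − (-33)·(-2)] + [(-33)·15 − (-34)·41] + [(-34)·(-31) − (-2)·15]| = 1201, so the area is 1201/2.
The number of boundary lattice points is Σ gcd(|Δx|,|Δy|) = gcd(8,29) + gcd(23,43) + gcd(1,26) + gcd(32,46) = 1+1+1+2 = 5.
Pick's theorem gives I = A − B/2 + 1 = 1201/2 − 5/2 + 1 = 599.

599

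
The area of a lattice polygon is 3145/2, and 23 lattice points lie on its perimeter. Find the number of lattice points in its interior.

From Pick's theorem, I = A − B/2 + 1 = 3145/2 − 23/2 + 1 = 1562.

1562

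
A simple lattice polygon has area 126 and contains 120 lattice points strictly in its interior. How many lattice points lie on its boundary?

Pick's theorem gives A = I + B/2 − 1, so B = 2(A − I + 1) = 2(126 − 120 + 1) = 14.

14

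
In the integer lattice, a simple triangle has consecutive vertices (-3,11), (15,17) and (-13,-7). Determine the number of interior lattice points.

127

The shoelace formula gives twice the area as |[(-3)·17 − 15·11] + [15·(-7) − (-13)·17] + [(-13)·11 − (-3)·(-7)]| = 264, so the area is 132.
Along each edge there are gcd(|Δx|,|Δy|)+1 lattice points, so counting each shared vertex once the boundary has gcd(18,6) + gcd(28,24) + gcd(10,18) = 6+4+2 = 12.
Pick's theorem gives I = A − B/2 + 1 = 132 − 12/2 + 1 = 127.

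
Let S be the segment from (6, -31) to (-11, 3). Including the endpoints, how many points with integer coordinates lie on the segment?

18

The number of lattice points on a segment between lattice points is gcd(|Δx|,|Δy|) + 1 = gcd(17,34) + 1 = 17 + 1 = 18.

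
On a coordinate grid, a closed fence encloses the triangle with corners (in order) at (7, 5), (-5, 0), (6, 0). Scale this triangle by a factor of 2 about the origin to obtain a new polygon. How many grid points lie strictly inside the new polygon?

98

By the shoelace formula, twice the signed area is |(7·0 − (-5)·5) + ((-5)·0 − 6·0) + (6·5 − 7·0)| = 55, so the area is 55/2.
Summing gcd(|Δx|,|Δy|) over the edges gives the boundary count: gcd(12,5) + gcd(11,0) + gcd(1,5) = 1+11+1 = 13.
Scaling by 2 multiplies the area by 2² = 4 (so the new area is 110) and multiplies the boundary lattice-point count by 2, giving 26.
By Pick's theorem, the interior count of the dilated polygon is 110 − 26/2 + 1 = 98.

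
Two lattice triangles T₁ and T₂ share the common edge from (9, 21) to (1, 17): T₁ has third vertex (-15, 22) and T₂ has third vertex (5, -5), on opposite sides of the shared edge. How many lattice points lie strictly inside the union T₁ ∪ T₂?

The union is the simple quadrilateral with vertices (9, 21), (-15, 22), (1, 17), (5, -5) in order.
The shoelace formula gives twice the area as |(9·22 − (-15)·21) + ((-15)·17 − 1·22) + (1·(-5) − 5·17) + (5·21 − 9·(-5))| = 296, so the area is 148.
Along each edge there are gcd(|Δx|,|Δy|)+1 lattice points, so counting each shared vertex once the boundary has gcd(24,1) + gcd(16,5) + gcd(4,22) + gcd(4,26) = 1+1+2+2 = 6.
By Pick's theorem I = A − B/2 + 1 = 148 − 6/2 + 1 = 146.

146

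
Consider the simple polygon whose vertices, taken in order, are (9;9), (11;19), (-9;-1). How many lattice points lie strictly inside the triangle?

By the shoelace formula, twice the signed area is |[9·19 − 11·9] + [11·(-1) − (-9)·19] + [(-9)·9 − 9·(-1)]| = 160, so the area is 80.
Summing gcd(|Δx|,|Δy|) over the edges gives the boundary count: gcd(2,10) + gcd(20,20) + gcd(18,10) = 2+20+2 = 24.
Pick's theorem gives I = A − B/2 + 1 = 80 − 24/2 + 1 = 69.

69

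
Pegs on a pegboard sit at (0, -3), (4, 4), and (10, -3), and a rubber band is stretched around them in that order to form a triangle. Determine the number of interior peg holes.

Using the shoelace formula, 2A = |(0·4 − 4·(-3)) + (4·(-3) − 10·4) + (10·(-3) − 0·(-3))| = 70, so the area is 35.
Along each edge there are gcd(|Δx|,|Δy|)+1 lattice points, so counting each shared vertex once the boundary has gcd(4,7) + gcd(6,7) + gcd(10,0) = 1+1+10 = 12.
Pick's theorem gives I = A − B/2 + 1 = 35 − 12/2 + 1 = 30.

30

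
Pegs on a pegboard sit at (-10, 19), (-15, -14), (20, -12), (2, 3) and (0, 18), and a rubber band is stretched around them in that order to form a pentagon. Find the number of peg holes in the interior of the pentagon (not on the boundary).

590

The shoelace formula gives twice the area as |((-10)·(-14) − (-15)·19) + ((-15)·(-12) − 20·(-14)) + (20·3 − 2·(-12)) + (2·18 − 0·3) + (0·19 − (-10)·18)| = 1185, so the area is 592.5.
Along each edge there are gcd(|Δx|,|Δy|)+1 lattice points, so counting each shared vertex once the boundary has gcd(5,33) + gcd(35,2) + gcd(18,15) + gcd(2,15) + gcd(10,1) = 1+1+3+1+1 = 7.
Pick's theorem gives I = A − B/2 + 1 = 592.5 − 7/2 + 1 = 590.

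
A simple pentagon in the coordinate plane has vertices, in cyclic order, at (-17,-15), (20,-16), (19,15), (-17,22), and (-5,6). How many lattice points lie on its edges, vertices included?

Along each edge there are gcd(|Δx|,|Δy|)+1 lattice points, so counting each shared vertex once the boundary has gcd(37,1) + gcd(1,31) + gcd(36,7) + gcd(12,16) + gcd(12,21) = 1+1+1+4+3 = 10.

10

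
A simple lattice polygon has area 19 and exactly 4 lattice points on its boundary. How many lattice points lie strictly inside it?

18

From Pick's theorem, I = A − B/2 + 1 = 19 − 4/2 + 1 = 18.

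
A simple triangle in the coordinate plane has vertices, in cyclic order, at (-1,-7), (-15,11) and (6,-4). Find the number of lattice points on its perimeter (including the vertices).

The number of boundary lattice points is Σ gcd(|Δx|,|Δy|) = gcd(14,18) + gcd(21,15) + gcd(7,3) = 2+3+1 = 6.

6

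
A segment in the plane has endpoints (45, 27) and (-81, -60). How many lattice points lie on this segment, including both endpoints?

The number of lattice points on a segment between lattice points is gcd(|Δx|,|Δy|) + 1 = gcd(126,87) + 1 = 3 + 1 = 4.

4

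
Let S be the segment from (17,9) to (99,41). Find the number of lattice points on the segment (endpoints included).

The number of lattice points on a segment between lattice points is gcd(|Δx|,|Δy|) + 1 = gcd(82,32) + 1 = 2 + 1 = 3.

3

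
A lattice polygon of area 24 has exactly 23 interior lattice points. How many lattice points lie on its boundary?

Pick's theorem gives A = I + B/2 − 1, so B = 2(A − I + 1) = 2(24 − 23 + 1) = 4.

4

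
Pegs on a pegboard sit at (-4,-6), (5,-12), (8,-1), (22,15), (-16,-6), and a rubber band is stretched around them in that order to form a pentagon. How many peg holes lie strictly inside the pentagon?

The shoelace formula gives twice the area as |[(-4)·(-12) − 5·(-6)] + [5·(-1) − 8·(-12)] + [8·15 − 22·(-1)] + [22·(-6) − (-16)·15] + [(-16)·(-6) − (-4)·(-6)]| = 491, so the area is 491/2.
The number of boundary lattice points is Σ gcd(|Δx|,|Δy|) = gcd(9,6) + gcd(3,11) + gcd(14,16) + gcd(38,21) + gcd(12,0) = 3+1+2+1+12 = 19.
Pick's theorem gives I = A − B/2 + 1 = 491/2 − 19/2 + 1 = 237.

237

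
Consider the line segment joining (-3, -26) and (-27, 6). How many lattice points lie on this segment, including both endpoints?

The number of lattice points on a segment between lattice points is gcd(|Δx|,|Δy|) + 1 = gcd(24,32) + 1 = 8 + 1 = 9.

9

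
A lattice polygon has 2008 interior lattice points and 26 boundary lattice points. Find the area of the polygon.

Pick's theorem states A = I + B/2 − 1, so A = 2008 + 26/2 − 1 = 2020.

2020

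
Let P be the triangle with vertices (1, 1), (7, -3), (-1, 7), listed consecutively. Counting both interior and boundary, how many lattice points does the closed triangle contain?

The shoelace formula gives twice the area as |(1·(-3) − 7·1) + (7·7 − (-1)·(-3)) + ((-1)·1 − 1·7)| = 28, so the area is 14.
Summing gcd(|Δx|,|Δy|) over the edges gives the boundary count: gcd(6,4) + gcd(8,10) + gcd(2,6) = 2+2+2 = 6.
Pick's theorem gives I = A − B/2 + 1 = 14 − 6/2 + 1 = 12, so the closed region contains I + B = 12 + 6 = 18 lattice points.

18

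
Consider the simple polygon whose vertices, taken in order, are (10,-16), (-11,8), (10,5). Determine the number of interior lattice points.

208

The shoelace formula gives twice the area as |(10·8 − (-11)·(-16)) + ((-11)·5 − 10·8) + (10·(-16) − 10·5)| = 441, so the area is 220.5.
Summing gcd(|Δx|,|Δy|) over the edges gives the boundary count: gcd(21,24) + gcd(21,3) + gcd(0,21) = 3+3+21 = 27.
Pick's theorem gives I = A − B/2 + 1 = 220.5 − 27/2 + 1 = 208.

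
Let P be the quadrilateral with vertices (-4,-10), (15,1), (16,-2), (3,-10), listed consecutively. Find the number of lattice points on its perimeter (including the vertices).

The number of boundary lattice points is Σ gcd(|Δx|,|Δy|) = gcd(19,11) + gcd(1,3) + gcd(13,8) + gcd(7,0) = 1+1+1+7 = 10.

10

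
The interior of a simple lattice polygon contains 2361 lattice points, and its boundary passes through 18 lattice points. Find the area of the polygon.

Pick's theorem states A = I + B/2 − 1, so A = 2361 + 18/2 − 1 = 2369.

2369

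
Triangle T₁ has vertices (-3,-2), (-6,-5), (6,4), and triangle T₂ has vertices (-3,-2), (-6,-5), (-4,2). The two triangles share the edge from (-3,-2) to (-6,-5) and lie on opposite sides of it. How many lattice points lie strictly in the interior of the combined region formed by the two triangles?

9

The union is the simple quadrilateral with vertices (-3,-2), (6,4), (-6,-5), (-4,2) in order.
The shoelace formula gives twice the area as |[(-3)·4 − 6·(-2)] + [6·(-5) − (-6)·4] + [(-6)·2 − (-4)·(-5)] + [(-4)·(-2) − (-3)·2]| = 24, so the area is 12.
Along each edge there are gcd(|Δx|,|Δy|)+1 lattice points, so counting each shared vertex once the boundary has gcd(9,6) + gcd(12,9) + gcd(2,7) + gcd(1,4) = 3+3+1+1 = 8.
By Pick's theorem I = A − B/2 + 1 = 12 − 8/2 + 1 = 9.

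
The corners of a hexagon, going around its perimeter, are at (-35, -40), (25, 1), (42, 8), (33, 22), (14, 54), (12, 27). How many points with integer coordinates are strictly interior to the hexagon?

1724

The shoelace formula gives twice the area as |((-35)·1 − 25·(-40)) + (25·8 − 42·1) + (42·22 − 33·8) + (33·54 − 14·22) + (14·27 − 12·54) + (12·(-40) − (-35)·27)| = 3452, so the area is 1726.
The number of boundary lattice points is Σ gcd(|Δx|,|Δy|) = gcd(60,41) + gcd(17,7) + gcd(9,14) + gcd(19,32) + gcd(2,27) + gcd(47,67) = 1+1+1+1+1+1 = 6.
Pick's theorem gives I = A − B/2 + 1 = 1726 − 6/2 + 1 = 1724.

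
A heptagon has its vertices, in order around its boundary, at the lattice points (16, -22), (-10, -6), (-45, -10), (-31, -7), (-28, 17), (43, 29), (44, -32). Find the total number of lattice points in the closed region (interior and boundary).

2934

Using the shoelace formula, 2A = |[16·(-6) − (-10)·(-22)] + [(-10)·(-10) − (-45)·(-6)] + [(-45)·(-7) − (-31)·(-10)] + [(-31)·17 − (-28)·(-7)] + [(-28)·29 − 43·17] + [43·(-32) − 44·29] + [44·(-22) − 16·(-32)]| = 5855, so the area is 2927.5.
Summing gcd(|Δx|,|Δy|) over the edges gives the boundary count: gcd(26,16) + gcd(35,4) + gcd(14,3) + gcd(3,24) + gcd(71,12) + gcd(1,61) + gcd(28,10) = 2+1+1+3+1+1+2 = 11.
Pick's theorem gives I = A − B/2 + 1 = 2927.5 − 11/2 + 1 = 2923, so the closed region contains I + B = 2923 + 11 = 2934 lattice points.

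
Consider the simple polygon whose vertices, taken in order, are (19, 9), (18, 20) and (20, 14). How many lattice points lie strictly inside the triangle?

The shoelace formula gives twice the area as |(19·20 − 18·9) + (18·14 − 20·20) + (20·9 − 19·14)| = 16, so the area is 8.
Along each edge there are gcd(|Δx|,|Δy|)+1 lattice points, so counting each shared vertex once the boundary has gcd(1,11) + gcd(2,6) + gcd(1,5) = 1+2+1 = 4.
By Pick's theorem A = I + B/2 − 1, so I = 8 − 4/2 + 1 = 7.

7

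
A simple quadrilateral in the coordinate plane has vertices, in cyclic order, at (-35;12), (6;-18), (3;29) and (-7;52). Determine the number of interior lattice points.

The shoelace formula gives twice the area as |((-35)·(-18) − 6·12) + (6·29 − 3·(-18)) + (3·52 − (-7)·29) + ((-7)·12 − (-35)·52)| = 2881, so the area is 2881/2.
The number of boundary lattice points is Σ gcd(|Δx|,|Δy|) = gcd(41,30) + gcd(3,47) + gcd(10,23) + gcd(28,40) = 1+1+1+4 = 7.
Pick's theorem gives I = A − B/2 + 1 = 2881/2 − 7/2 + 1 = 1438.

1438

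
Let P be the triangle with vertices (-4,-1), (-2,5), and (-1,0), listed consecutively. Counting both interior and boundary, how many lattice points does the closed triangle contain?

By the shoelace formula, twice the signed area is |((-4)·5 − (-2)·(-1)) + ((-2)·0 − (-1)·5) + ((-1)·(-1) − (-4)·0)| = 16, so the area is 8.
Along each edge there are gcd(|Δx|,|Δy|)+1 lattice points, so counting each shared vertex once the boundary has gcd(2,6) + gcd(1,5) + gcd(3,1) = 2+1+1 = 4.
Pick's theorem gives I = A − B/2 + 1 = 8 − 4/2 + 1 = 7, so the closed region contains I + B = 7 + 4 = 11 lattice points.

11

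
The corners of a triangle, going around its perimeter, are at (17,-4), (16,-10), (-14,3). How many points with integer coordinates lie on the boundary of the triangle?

The number of boundary lattice points is Σ gcd(|Δx|,|Δy|) = gcd(1,6) + gcd(30,13) + gcd(31,7) = 1+1+1 = 3.

3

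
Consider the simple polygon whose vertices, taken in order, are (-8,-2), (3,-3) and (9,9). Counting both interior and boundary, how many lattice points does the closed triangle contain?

By the shoelace formula, twice the signed area is |((-8)·(-3) − 3·(-2)) + (3·9 − 9·(-3)) + (9·(-2) − (-8)·9)| = 138, so the area is 69.
Along each edge there are gcd(|Δx|,|Δy|)+1 lattice points, so counting each shared vertex once the boundary has gcd(11,1) + gcd(6,12) + gcd(17,11) = 1+6+1 = 8.
Pick's theorem gives I = A − B/2 + 1 = 69 − 8/2 + 1 = 66, so the closed region contains I + B = 66 + 8 = 74 lattice points.

74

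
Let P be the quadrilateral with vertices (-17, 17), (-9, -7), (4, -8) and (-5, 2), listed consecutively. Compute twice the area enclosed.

289

Using the shoelace formula, 2A = |[(-17)·(-7) − (-9)·17] + [(-9)·(-8) − 4·(-7)] + [4·2 − (-5)·(-8)] + [(-5)·17 − (-17)·2]| = 289, so the area is 289/2.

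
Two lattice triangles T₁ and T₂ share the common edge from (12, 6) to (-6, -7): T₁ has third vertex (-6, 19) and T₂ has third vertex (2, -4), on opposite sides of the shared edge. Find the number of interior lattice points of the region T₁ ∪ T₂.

The union is the simple quadrilateral with vertices (12, 6), (-6, 19), (-6, -7), (2, -4) in order.
Using the shoelace formula, 2A = |[12·19 − (-6)·6] + [(-6)·(-7) − (-6)·19] + [(-6)·(-4) − 2·(-7)] + [2·6 − 12·(-4)]| = 518, so the area is 259.
The number of boundary lattice points is Σ gcd(|Δx|,|Δy|) = gcd(18,13) + gcd(0,26) + gcd(8,3) + gcd(10,10) = 1+26+1+10 = 38.
By Pick's theorem I = A − B/2 + 1 = 259 − 38/2 + 1 = 241.

241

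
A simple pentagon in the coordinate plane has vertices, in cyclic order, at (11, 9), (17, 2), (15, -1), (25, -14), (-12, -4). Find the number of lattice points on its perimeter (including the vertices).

5

The number of boundary lattice points is Σ gcd(|Δx|,|Δy|) = gcd(6,7) + gcd(2,3) + gcd(10,13) + gcd(37,10) + gcd(23,13) = 1+1+1+1+1 = 5.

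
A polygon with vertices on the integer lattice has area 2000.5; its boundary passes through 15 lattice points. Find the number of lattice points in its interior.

From Pick's theorem, I = A − B/2 + 1 = 2000.5 − 15/2 + 1 = 1994.

1994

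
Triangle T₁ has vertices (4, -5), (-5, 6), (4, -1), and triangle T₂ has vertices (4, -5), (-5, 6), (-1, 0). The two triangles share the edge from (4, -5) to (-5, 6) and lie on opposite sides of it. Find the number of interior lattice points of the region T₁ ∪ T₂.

The union is the simple quadrilateral with vertices (4, -5), (4, -1), (-5, 6), (-1, 0) in order.
The shoelace formula gives twice the area as |[4·(-1) − 4·(-5)] + [4·6 − (-5)·(-1)] + [(-5)·0 − (-1)·6] + [(-1)·(-5) − 4·0]| = 46, so the area is 23.
The number of boundary lattice points is Σ gcd(|Δx|,|Δy|) = gcd(0,4) + gcd(9,7) + gcd(4,6) + gcd(5,5) = 4+1+2+5 = 12.
By Pick's theorem I = A − B/2 + 1 = 23 − 12/2 + 1 = 18.

18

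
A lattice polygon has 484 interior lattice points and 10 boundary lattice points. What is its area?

488

By Pick's theorem, A = I + B/2 − 1 = 484 + 10/2 − 1 = 488.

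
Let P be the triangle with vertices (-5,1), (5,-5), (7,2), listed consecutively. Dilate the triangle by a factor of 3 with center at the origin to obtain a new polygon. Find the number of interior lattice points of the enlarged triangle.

By the shoelace formula, twice the signed area is |((-5)·(-5) − 5·1) + (5·2 − 7·(-5)) + (7·1 − (-5)·2)| = 82, so the area is 41.
The number of boundary lattice points is Σ gcd(|Δx|,|Δy|) = gcd(10,6) + gcd(2,7) + gcd(12,1) = 2+1+1 = 4.
Scaling by 3 multiplies the area by 3² = 9 (so the new area is 369) and multiplies the boundary lattice-point count by 3, giving 12.
By Pick's theorem, the interior count of the dilated polygon is 369 − 12/2 + 1 = 364.

364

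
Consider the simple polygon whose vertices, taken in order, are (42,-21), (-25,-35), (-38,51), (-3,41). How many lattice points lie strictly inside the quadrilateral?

3829

Using the shoelace formula, 2A = |(42·(-35) − (-25)·(-21)) + ((-25)·51 − (-38)·(-35)) + ((-38)·41 − (-3)·51) + ((-3)·(-21) − 42·41)| = 7664, so the area is 3832.
Summing gcd(|Δx|,|Δy|) over the edges gives the boundary count: gcd(67,14) + gcd(13,86) + gcd(35,10) + gcd(45,62) = 1+1+5+1 = 8.
Pick's theorem gives I = A − B/2 + 1 = 3832 − 8/2 + 1 = 3829.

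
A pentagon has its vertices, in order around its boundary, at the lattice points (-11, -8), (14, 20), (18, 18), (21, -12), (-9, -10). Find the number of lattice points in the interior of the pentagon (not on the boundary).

The shoelace formula gives twice the area as |((-11)·20 − 14·(-8)) + (14·18 − 18·20) + (18·(-12) − 21·18) + (21·(-10) − (-9)·(-12)) + ((-9)·(-8) − (-11)·(-10))| = 1166, so the area is 583.
Along each edge there are gcd(|Δx|,|Δy|)+1 lattice points, so counting each shared vertex once the boundary has gcd(25,28) + gcd(4,2) + gcd(3,30) + gcd(30,2) + gcd(2,2) = 1+2+3+2+2 = 10.
Pick's theorem gives I = A − B/2 + 1 = 583 − 10/2 + 1 = 579.

579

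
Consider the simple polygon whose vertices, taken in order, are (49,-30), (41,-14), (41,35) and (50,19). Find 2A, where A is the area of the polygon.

849

By the shoelace formula, twice the signed area is |[49·(-14) − 41·(-30)] + [41·35 − 41·(-14)] + [41·19 − 50·35] + [50·(-30) − 49·19]| = 849, so the area is 849/2.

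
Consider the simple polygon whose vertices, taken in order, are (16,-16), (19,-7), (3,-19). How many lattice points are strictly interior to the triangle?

51

By the shoelace formula, twice the signed area is |(16·(-7) − 19·(-16)) + (19·(-19) − 3·(-7)) + (3·(-16) − 16·(-19))| = 108, so the area is 54.
Along each edge there are gcd(|Δx|,|Δy|)+1 lattice points, so counting each shared vertex once the boundary has gcd(3,9) + gcd(16,12) + gcd(13,3) = 3+4+1 = 8.
By Pick's theorem A = I + B/2 − 1, so I = 54 − 8/2 + 1 = 51.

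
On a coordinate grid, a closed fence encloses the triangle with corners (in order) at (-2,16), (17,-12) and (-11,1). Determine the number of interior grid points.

267

Using the shoelace formula, 2A = |((-2)·(-12) − 17·16) + (17·1 − (-11)·(-12)) + ((-11)·16 − (-2)·1)| = 537, so the area is 268.5.
Summing gcd(|Δx|,|Δy|) over the edges gives the boundary count: gcd(19,28) + gcd(28,13) + gcd(9,15) = 1+1+3 = 5.
By Pick's theorem A = I + B/2 − 1, so I = 268.5 − 5/2 + 1 = 267.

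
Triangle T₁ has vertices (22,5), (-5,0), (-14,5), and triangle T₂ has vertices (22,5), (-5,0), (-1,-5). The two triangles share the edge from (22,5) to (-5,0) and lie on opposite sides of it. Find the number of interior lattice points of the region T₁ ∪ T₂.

The union is the simple quadrilateral with vertices (22,5), (-14,5), (-5,0), (-1,-5) in order.
The shoelace formula gives twice the area as |(22·5 − (-14)·5) + ((-14)·0 − (-5)·5) + ((-5)·(-5) − (-1)·0) + ((-1)·5 − 22·(-5))| = 335, so the area is 167.5.
The number of boundary lattice points is Σ gcd(|Δx|,|Δy|) = gcd(36,0) + gcd(9,5) + gcd(4,5) + gcd(23,10) = 36+1+1+1 = 39.
By Pick's theorem I = A − B/2 + 1 = 167.5 − 39/2 + 1 = 149.

149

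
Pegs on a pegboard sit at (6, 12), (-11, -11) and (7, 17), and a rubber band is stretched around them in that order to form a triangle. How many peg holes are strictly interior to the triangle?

30

By the shoelace formula, twice the signed area is |(6·(-11) − (-11)·12) + ((-11)·17 − 7·(-11)) + (7·12 − 6·17)| = 62, so the area is 31.
The number of boundary lattice points is Σ gcd(|Δx|,|Δy|) = gcd(17,23) + gcd(18,28) + gcd(1,5) = 1+2+1 = 4.
Pick's theorem gives I = A − B/2 + 1 = 31 − 4/2 + 1 = 30.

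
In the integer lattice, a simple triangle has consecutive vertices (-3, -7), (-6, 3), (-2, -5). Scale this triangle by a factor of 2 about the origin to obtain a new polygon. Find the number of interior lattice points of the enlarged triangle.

27

The shoelace formula gives twice the area as |[(-3)·3 − (-6)·(-7)] + [(-6)·(-5) − (-2)·3] + [(-2)·(-7) − (-3)·(-5)]| = 16, so the area is 8.
Along each edge there are gcd(|Δx|,|Δy|)+1 lattice points, so counting each shared vertex once the boundary has gcd(3,10) + gcd(4,8) + gcd(1,2) = 1+4+1 = 6.
Scaling by 2 multiplies the area by 2² = 4 (so the new area is 32) and multiplies the boundary lattice-point count by 2, giving 12.
By Pick's theorem, the interior count of the dilated polygon is 32 − 12/2 + 1 = 27.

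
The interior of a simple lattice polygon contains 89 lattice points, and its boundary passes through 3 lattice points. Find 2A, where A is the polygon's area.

Pick's theorem states A = I + B/2 − 1, so A = 89 + 3/2 − 1 = 179/2.
Hence 2A = 179.

179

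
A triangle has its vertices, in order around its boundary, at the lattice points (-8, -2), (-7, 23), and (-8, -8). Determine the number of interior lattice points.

0

Using the shoelace formula, 2A = |((-8)·23 − (-7)·(-2)) + ((-7)·(-8) − (-8)·23) + ((-8)·(-2) − (-8)·(-8))| = 6, so the area is 3.
Along each edge there are gcd(|Δx|,|Δy|)+1 lattice points, so counting each shared vertex once the boundary has gcd(1,25) + gcd(1,31) + gcd(0,6) = 1+1+6 = 8.
Pick's theorem gives I = A − B/2 + 1 = 3 − 8/2 + 1 = 0.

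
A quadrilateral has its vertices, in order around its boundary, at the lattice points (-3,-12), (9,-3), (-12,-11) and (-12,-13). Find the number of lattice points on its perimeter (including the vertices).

7

The number of boundary lattice points is Σ gcd(|Δx|,|Δy|) = gcd(12,9) + gcd(21,8) + gcd(0,2) + gcd(9,1) = 3+1+2+1 = 7.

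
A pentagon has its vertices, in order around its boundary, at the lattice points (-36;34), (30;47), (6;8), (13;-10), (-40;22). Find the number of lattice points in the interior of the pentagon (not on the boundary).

By the shoelace formula, twice the signed area is |((-36)·47 − 30·34) + (30·8 − 6·47) + (6·(-10) − 13·8) + (13·22 − (-40)·(-10)) + ((-40)·34 − (-36)·22)| = 3600, so the area is 1800.
Along each edge there are gcd(|Δx|,|Δy|)+1 lattice points, so counting each shared vertex once the boundary has gcd(66,13) + gcd(24,39) + gcd(7,18) + gcd(53,32) + gcd(4,12) = 1+3+1+1+4 = 10.
By Pick's theorem A = I + B/2 − 1, so I = 1800 − 10/2 + 1 = 1796.

1796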